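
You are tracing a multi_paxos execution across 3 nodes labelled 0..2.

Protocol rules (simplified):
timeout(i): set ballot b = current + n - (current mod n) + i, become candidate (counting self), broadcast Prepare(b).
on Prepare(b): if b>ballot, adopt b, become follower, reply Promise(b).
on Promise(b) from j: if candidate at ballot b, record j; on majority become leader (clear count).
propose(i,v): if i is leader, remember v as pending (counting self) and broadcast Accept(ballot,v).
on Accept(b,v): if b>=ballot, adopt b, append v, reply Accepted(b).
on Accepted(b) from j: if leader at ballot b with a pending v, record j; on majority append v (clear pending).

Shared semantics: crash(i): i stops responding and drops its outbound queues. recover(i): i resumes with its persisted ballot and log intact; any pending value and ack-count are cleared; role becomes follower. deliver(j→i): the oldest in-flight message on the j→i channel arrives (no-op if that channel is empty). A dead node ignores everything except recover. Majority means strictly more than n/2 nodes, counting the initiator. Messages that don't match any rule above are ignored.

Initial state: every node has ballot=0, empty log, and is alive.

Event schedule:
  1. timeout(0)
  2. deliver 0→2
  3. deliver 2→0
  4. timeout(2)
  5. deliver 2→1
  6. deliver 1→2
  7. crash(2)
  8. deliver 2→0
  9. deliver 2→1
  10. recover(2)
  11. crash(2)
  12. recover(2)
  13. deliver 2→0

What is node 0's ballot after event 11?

after 1 — timeout(0): n0:cand/b3/[-]
after 2 — deliver 0→2: n2:foll/b3/[-]
after 3 — deliver 2→0: n0:lead/b3/[-]
after 4 — timeout(2): n2:cand/b8/[-]
after 5 — deliver 2→1: n1:foll/b8/[-]
after 6 — deliver 1→2: n2:lead/b8/[-]
after 7 — crash(2): n2:✗lead/b8/[-]
after 8 — deliver 2→0: ·
after 9 — deliver 2→1: ·
after 10 — recover(2): n2:foll/b8/[-]
after 11 — crash(2): n2:✗foll/b8/[-]

3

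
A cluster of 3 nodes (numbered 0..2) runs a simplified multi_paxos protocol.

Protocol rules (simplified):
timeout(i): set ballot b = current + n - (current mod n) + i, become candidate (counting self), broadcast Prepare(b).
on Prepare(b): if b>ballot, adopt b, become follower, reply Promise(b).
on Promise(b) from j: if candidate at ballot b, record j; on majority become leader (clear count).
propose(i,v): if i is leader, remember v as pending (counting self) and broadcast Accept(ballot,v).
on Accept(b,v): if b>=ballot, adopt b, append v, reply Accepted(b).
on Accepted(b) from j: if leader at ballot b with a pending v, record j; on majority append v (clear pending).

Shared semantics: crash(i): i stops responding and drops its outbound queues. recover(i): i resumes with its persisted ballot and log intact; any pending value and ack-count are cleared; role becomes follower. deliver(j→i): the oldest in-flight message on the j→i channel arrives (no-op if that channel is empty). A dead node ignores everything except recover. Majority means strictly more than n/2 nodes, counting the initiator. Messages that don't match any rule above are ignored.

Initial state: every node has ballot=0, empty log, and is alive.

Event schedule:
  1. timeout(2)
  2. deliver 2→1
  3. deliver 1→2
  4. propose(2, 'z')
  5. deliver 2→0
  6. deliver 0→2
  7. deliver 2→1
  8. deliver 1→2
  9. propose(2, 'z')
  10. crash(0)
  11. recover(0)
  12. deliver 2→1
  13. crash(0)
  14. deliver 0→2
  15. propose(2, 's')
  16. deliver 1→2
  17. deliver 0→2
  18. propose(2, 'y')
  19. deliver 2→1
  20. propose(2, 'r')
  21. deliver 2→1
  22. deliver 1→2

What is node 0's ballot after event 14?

5

[1] timeout(2) → N2(cand b5 [-])
[2] deliver 2→1 → N1(foll b5 [-])
[3] deliver 1→2 → N2(lead b5 [-])
[4] propose(2,'z') → ∅
[5] deliver 2→0 → N0(foll b5 [-])
[6] deliver 0→2 → ∅
[7] deliver 2→1 → N1(foll b5 [z])
[8] deliver 1→2 → N2(lead b5 [z])
[9] propose(2,'z') → ∅
[10] crash(0) → N0(✗foll b5 [-])
[11] recover(0) → N0(foll b5 [-])
[12] deliver 2→1 → N1(foll b5 [z,z])
[13] crash(0) → N0(✗foll b5 [-])
[14] deliver 0→2 → ∅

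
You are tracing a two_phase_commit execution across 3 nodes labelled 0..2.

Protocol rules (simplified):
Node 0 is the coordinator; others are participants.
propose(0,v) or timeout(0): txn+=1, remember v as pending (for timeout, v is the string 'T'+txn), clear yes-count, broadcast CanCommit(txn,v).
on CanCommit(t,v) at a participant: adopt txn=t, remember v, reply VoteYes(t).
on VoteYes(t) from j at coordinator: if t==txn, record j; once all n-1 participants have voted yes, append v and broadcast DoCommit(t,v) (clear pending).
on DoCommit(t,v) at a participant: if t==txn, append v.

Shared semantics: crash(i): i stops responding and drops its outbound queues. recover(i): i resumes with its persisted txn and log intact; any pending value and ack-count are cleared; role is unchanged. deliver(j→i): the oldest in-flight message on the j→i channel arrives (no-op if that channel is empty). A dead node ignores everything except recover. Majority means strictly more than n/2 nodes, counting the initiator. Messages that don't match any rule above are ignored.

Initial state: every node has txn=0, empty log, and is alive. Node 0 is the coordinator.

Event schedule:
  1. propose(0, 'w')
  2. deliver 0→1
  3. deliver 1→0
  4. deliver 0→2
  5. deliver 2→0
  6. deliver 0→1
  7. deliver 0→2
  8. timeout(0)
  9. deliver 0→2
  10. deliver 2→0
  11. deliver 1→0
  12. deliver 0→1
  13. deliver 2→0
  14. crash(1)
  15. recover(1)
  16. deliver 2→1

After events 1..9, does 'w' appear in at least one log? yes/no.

[1] propose(0,'w') → N0(coor t1 [-])
[2] deliver 0→1 → N1(part t1 [-])
[3] deliver 1→0 → ∅
[4] deliver 0→2 → N2(part t1 [-])
[5] deliver 2→0 → N0(coor t1 [w])
[6] deliver 0→1 → N1(part t1 [w])
[7] deliver 0→2 → N2(part t1 [w])
[8] timeout(0) → N0(coor t2 [w])
[9] deliver 0→2 → N2(part t2 [w])

yes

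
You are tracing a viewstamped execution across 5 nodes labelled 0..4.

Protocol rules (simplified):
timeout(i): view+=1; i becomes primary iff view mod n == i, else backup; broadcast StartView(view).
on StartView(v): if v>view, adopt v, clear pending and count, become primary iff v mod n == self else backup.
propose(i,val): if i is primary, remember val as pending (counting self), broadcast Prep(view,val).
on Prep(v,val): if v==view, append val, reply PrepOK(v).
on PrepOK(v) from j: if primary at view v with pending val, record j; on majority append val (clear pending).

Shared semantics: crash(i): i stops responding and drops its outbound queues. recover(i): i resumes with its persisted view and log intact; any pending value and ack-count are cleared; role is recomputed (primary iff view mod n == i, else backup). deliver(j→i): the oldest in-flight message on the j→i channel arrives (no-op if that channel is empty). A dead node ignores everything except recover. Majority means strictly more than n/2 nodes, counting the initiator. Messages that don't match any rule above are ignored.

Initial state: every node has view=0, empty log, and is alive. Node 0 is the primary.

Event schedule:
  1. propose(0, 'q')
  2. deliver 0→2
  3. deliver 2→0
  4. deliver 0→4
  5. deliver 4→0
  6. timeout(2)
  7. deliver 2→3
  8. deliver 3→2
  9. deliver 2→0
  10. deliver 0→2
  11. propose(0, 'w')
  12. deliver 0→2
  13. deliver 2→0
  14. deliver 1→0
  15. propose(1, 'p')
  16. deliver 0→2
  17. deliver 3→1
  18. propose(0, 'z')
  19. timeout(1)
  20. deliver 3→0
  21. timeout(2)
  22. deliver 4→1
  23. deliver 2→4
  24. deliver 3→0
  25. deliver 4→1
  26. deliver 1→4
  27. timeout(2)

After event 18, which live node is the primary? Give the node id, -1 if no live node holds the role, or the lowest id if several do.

-1

step 1 propose(0,'q'): —
step 2 deliver 0→2: 2={back,v=0,log=q}
step 3 deliver 2→0: —
step 4 deliver 0→4: 4={back,v=0,log=q}
step 5 deliver 4→0: 0={prim,v=0,log=q}
step 6 timeout(2): 2={back,v=1,log=q}
step 7 deliver 2→3: 3={back,v=1,log=-}
step 8 deliver 3→2: —
step 9 deliver 2→0: 0={back,v=1,log=q}
step 10 deliver 0→2: —
step 11 propose(0,'w'): —
step 12 deliver 0→2: —
step 13 deliver 2→0: —
step 14 deliver 1→0: —
step 15 propose(1,'p'): —
step 16 deliver 0→2: —
step 17 deliver 3→1: —
step 18 propose(0,'z'): —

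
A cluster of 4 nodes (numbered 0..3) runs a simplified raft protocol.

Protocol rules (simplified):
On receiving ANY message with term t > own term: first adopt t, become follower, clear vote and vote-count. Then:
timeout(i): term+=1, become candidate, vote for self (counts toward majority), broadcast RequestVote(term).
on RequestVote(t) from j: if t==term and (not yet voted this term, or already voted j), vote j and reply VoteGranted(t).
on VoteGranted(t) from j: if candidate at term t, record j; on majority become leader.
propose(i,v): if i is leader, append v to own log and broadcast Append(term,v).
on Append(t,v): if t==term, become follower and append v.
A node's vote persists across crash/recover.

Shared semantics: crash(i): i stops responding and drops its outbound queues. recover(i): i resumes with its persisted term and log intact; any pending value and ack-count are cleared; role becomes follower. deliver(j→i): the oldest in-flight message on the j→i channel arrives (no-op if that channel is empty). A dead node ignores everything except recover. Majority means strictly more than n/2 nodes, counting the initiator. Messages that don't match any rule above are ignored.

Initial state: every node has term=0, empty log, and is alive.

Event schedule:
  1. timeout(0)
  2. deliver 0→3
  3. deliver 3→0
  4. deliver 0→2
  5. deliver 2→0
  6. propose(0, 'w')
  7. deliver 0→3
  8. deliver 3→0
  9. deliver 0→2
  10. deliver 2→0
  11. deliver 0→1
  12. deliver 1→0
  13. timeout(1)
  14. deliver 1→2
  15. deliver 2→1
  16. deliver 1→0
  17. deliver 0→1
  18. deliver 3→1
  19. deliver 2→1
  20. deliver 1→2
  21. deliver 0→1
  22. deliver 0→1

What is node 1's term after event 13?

[1] timeout(0) → N0(cand t1 [-])
[2] deliver 0→3 → N3(foll t1 [-])
[3] deliver 3→0 → ∅
[4] deliver 0→2 → N2(foll t1 [-])
[5] deliver 2→0 → N0(lead t1 [-])
[6] propose(0,'w') → N0(lead t1 [w])
[7] deliver 0→3 → N3(foll t1 [w])
[8] deliver 3→0 → ∅
[9] deliver 0→2 → N2(foll t1 [w])
[10] deliver 2→0 → ∅
[11] deliver 0→1 → N1(foll t1 [-])
[12] deliver 1→0 → ∅
[13] timeout(1) → N1(cand t2 [-])

2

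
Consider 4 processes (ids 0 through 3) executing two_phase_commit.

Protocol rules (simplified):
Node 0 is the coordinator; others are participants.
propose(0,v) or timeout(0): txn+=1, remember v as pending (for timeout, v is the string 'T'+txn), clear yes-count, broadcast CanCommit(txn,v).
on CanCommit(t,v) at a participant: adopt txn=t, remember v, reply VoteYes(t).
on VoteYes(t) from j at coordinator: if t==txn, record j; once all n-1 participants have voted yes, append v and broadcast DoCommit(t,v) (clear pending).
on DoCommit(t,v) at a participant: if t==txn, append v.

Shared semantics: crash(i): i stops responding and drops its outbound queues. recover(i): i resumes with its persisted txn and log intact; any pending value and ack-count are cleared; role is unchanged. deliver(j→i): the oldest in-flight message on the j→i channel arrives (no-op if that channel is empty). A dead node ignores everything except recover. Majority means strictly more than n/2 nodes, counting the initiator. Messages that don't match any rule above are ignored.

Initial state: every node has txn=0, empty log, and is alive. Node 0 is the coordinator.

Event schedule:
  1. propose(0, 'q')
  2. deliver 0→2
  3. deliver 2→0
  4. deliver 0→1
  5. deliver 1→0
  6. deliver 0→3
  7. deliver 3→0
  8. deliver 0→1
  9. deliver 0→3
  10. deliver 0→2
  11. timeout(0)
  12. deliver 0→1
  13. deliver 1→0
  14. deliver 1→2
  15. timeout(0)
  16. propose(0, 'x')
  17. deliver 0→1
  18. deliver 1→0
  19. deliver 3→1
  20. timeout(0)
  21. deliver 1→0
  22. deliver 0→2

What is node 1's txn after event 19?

1. propose(0,'q'):  <0:coor t1 ->
2. deliver 0→2:  <2:part t1 ->
3. deliver 2→0:  nop
4. deliver 0→1:  <1:part t1 ->
5. deliver 1→0:  nop
6. deliver 0→3:  <3:part t1 ->
7. deliver 3→0:  <0:coor t1 q>
8. deliver 0→1:  <1:part t1 q>
9. deliver 0→3:  <3:part t1 q>
10. deliver 0→2:  <2:part t1 q>
11. timeout(0):  <0:coor t2 q>
12. deliver 0→1:  <1:part t2 q>
13. deliver 1→0:  nop
14. deliver 1→2:  nop
15. timeout(0):  <0:coor t3 q>
16. propose(0,'x'):  <0:coor t4 q>
17. deliver 0→1:  <1:part t3 q>
18. deliver 1→0:  nop
19. deliver 3→1:  nop

3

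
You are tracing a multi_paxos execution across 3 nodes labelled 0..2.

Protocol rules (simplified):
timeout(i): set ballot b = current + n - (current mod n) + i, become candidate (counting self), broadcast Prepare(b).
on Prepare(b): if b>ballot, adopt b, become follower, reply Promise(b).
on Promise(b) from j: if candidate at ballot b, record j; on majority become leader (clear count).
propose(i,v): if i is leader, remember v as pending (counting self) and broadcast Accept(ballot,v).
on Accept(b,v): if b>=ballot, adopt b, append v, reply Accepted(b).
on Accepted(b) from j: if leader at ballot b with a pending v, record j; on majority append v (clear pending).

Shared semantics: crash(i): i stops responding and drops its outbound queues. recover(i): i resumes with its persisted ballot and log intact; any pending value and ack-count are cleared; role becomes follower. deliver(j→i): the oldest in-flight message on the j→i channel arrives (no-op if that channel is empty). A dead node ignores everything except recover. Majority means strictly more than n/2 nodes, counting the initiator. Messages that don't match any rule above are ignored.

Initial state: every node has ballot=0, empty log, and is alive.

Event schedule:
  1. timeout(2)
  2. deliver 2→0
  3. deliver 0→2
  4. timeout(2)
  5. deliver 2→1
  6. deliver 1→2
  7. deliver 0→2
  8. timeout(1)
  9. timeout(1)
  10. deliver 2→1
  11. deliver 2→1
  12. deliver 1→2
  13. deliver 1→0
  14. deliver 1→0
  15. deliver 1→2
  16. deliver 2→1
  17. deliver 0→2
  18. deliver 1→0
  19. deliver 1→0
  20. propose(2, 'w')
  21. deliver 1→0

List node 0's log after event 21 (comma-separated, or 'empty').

[1] timeout(2) → N2(cand b5 [-])
[2] deliver 2→0 → N0(foll b5 [-])
[3] deliver 0→2 → N2(lead b5 [-])
[4] timeout(2) → N2(cand b8 [-])
[5] deliver 2→1 → N1(foll b5 [-])
[6] deliver 1→2 → ∅
[7] deliver 0→2 → ∅
[8] timeout(1) → N1(cand b7 [-])
[9] timeout(1) → N1(cand b10 [-])
[10] deliver 2→1 → ∅
[11] deliver 2→1 → ∅
[12] deliver 1→2 → ∅
[13] deliver 1→0 → N0(foll b7 [-])
[14] deliver 1→0 → N0(foll b10 [-])
[15] deliver 1→2 → N2(foll b10 [-])
[16] deliver 2→1 → N1(lead b10 [-])
[17] deliver 0→2 → ∅
[18] deliver 1→0 → ∅
[19] deliver 1→0 → ∅
[20] propose(2,'w') → ∅
[21] deliver 1→0 → ∅

empty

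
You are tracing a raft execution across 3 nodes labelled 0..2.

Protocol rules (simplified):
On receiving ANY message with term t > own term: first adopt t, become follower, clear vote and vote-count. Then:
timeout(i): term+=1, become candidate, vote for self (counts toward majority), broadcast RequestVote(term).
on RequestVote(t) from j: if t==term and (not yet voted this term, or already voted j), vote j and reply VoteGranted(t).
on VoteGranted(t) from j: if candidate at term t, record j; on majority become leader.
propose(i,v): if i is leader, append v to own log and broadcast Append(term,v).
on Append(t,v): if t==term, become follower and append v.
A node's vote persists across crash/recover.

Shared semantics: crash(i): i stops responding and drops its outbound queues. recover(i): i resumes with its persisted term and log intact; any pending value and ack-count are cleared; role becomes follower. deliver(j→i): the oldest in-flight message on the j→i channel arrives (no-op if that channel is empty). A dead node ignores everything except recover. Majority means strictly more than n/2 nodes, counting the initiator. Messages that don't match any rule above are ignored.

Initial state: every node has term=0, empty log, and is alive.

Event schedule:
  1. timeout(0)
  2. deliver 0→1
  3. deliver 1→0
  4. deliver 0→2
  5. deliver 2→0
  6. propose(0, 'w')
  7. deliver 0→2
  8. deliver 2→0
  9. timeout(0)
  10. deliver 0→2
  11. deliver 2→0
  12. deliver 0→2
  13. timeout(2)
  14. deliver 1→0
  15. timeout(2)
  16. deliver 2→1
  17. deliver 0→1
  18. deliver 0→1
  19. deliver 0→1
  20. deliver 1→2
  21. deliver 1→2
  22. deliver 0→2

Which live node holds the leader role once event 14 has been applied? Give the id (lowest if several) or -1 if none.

0

1. timeout(0):  <0:cand t1 ->
2. deliver 0→1:  <1:foll t1 ->
3. deliver 1→0:  <0:lead t1 ->
4. deliver 0→2:  <2:foll t1 ->
5. deliver 2→0:  nop
6. propose(0,'w'):  <0:lead t1 w>
7. deliver 0→2:  <2:foll t1 w>
8. deliver 2→0:  nop
9. timeout(0):  <0:cand t2 w>
10. deliver 0→2:  <2:foll t2 w>
11. deliver 2→0:  <0:lead t2 w>
12. deliver 0→2:  nop
13. timeout(2):  <2:cand t3 w>
14. deliver 1→0:  nop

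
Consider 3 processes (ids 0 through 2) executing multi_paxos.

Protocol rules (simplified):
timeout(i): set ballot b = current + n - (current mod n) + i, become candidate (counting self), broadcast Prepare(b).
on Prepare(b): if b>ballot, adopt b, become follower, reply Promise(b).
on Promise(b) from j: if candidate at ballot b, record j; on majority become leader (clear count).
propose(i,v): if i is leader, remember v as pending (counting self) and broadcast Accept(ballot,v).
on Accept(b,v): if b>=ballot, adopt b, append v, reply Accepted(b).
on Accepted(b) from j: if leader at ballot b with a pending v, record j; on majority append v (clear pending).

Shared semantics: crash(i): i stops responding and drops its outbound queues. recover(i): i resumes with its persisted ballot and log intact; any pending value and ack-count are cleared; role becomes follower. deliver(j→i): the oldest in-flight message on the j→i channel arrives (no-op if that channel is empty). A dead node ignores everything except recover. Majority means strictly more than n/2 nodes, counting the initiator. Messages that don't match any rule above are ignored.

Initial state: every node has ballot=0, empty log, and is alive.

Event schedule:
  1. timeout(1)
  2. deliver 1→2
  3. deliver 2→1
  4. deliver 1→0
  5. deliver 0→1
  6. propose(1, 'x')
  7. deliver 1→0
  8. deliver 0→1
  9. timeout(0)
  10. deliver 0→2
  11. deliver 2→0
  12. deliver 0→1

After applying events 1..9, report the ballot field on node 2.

4

1. timeout(1):  <1:cand b4 ->
2. deliver 1→2:  <2:foll b4 ->
3. deliver 2→1:  <1:lead b4 ->
4. deliver 1→0:  <0:foll b4 ->
5. deliver 0→1:  nop
6. propose(1,'x'):  nop
7. deliver 1→0:  <0:foll b4 x>
8. deliver 0→1:  <1:lead b4 x>
9. timeout(0):  <0:cand b6 x>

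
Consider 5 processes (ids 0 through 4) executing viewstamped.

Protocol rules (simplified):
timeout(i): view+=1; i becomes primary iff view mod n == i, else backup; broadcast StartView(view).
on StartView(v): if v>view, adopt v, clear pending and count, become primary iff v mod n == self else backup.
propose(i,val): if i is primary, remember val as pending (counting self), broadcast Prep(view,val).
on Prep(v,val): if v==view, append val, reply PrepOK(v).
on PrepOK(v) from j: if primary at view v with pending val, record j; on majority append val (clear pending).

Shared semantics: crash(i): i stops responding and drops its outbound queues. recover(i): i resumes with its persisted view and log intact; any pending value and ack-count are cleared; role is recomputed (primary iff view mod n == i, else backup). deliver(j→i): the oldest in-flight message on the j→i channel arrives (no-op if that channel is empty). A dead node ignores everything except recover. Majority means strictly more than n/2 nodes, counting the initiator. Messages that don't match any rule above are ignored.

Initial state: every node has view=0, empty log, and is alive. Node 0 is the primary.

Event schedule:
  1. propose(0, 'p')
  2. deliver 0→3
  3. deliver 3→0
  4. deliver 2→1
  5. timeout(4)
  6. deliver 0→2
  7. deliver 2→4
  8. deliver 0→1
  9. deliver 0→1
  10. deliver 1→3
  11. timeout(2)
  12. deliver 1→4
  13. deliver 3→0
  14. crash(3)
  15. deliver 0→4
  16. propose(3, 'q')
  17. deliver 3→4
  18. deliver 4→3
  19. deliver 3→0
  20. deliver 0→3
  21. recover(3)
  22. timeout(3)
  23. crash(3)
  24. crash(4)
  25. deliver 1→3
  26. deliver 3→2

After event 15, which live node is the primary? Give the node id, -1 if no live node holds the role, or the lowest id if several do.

0

after 1 — propose(0,'p'): ·
after 2 — deliver 0→3: n3:back/v0/[p]
after 3 — deliver 3→0: ·
after 4 — deliver 2→1: ·
after 5 — timeout(4): n4:back/v1/[-]
after 6 — deliver 0→2: n2:back/v0/[p]
after 7 — deliver 2→4: ·
after 8 — deliver 0→1: n1:back/v0/[p]
after 9 — deliver 0→1: ·
after 10 — deliver 1→3: ·
after 11 — timeout(2): n2:back/v1/[p]
after 12 — deliver 1→4: ·
after 13 — deliver 3→0: ·
after 14 — crash(3): n3:✗back/v0/[p]
after 15 — deliver 0→4: ·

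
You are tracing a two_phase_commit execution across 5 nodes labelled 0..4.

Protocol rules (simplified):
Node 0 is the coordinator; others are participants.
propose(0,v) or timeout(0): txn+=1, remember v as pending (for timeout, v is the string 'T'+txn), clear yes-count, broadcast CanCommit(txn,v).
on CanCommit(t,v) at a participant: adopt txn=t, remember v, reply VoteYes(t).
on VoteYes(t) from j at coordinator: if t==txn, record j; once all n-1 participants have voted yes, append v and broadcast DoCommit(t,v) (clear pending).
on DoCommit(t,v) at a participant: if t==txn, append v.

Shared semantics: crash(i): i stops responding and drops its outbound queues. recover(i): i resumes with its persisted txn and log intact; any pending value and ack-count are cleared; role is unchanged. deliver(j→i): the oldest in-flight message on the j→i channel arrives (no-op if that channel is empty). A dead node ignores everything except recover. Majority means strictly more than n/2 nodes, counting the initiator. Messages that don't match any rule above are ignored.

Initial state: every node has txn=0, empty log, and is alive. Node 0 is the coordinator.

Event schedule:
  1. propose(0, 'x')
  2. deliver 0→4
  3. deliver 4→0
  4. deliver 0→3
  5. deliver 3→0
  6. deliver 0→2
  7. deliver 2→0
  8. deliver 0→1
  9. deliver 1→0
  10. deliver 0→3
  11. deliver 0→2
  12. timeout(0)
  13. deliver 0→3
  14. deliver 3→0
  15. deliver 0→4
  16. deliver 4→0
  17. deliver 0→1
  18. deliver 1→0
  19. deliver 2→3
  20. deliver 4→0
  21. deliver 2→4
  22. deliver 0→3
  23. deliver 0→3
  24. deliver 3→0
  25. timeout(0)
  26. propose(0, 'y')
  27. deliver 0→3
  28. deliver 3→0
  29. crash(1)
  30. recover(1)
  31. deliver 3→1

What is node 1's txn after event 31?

1

e1 propose(0,'x'): 0[coor,t=1,-]
e2 deliver 0→4: 4[part,t=1,-]
e3 deliver 4→0: ·
e4 deliver 0→3: 3[part,t=1,-]
e5 deliver 3→0: ·
e6 deliver 0→2: 2[part,t=1,-]
e7 deliver 2→0: ·
e8 deliver 0→1: 1[part,t=1,-]
e9 deliver 1→0: 0[coor,t=1,x]
e10 deliver 0→3: 3[part,t=1,x]
e11 deliver 0→2: 2[part,t=1,x]
e12 timeout(0): 0[coor,t=2,x]
e13 deliver 0→3: 3[part,t=2,x]
e14 deliver 3→0: ·
e15 deliver 0→4: 4[part,t=1,x]
e16 deliver 4→0: ·
e17 deliver 0→1: 1[part,t=1,x]
e18 deliver 1→0: ·
e19 deliver 2→3: ·
e20 deliver 4→0: ·
e21 deliver 2→4: ·
e22 deliver 0→3: ·
e23 deliver 0→3: ·
e24 deliver 3→0: ·
e25 timeout(0): 0[coor,t=3,x]
e26 propose(0,'y'): 0[coor,t=4,x]
e27 deliver 0→3: 3[part,t=3,x]
e28 deliver 3→0: ·
e29 crash(1): 1[✗part,t=1,x]
e30 recover(1): 1[part,t=1,x]
e31 deliver 3→1: ·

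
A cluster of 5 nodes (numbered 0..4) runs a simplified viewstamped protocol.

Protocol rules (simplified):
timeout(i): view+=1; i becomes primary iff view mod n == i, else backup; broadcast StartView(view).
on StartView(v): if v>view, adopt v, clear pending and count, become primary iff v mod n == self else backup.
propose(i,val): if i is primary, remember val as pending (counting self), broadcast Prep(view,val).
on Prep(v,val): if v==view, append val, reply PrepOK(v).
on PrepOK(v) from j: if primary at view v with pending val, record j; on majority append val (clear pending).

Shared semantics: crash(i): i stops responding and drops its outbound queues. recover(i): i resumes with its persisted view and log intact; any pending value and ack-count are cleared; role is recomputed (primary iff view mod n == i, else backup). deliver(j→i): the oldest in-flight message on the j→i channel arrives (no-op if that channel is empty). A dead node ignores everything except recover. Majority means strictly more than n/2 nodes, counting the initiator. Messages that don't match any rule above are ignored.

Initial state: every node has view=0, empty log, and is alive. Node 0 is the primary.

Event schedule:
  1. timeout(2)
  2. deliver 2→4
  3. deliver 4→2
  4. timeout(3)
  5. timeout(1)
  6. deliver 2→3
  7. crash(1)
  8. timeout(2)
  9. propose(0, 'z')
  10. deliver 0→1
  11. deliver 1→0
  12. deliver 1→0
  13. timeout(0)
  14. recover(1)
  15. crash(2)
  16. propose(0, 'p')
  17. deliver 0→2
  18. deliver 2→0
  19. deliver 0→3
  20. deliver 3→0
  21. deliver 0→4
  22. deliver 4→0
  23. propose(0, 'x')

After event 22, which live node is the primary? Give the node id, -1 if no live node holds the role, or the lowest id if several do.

[1] timeout(2) → N2(back v1 [-])
[2] deliver 2→4 → N4(back v1 [-])
[3] deliver 4→2 → ∅
[4] timeout(3) → N3(back v1 [-])
[5] timeout(1) → N1(prim v1 [-])
[6] deliver 2→3 → ∅
[7] crash(1) → N1(✗prim v1 [-])
[8] timeout(2) → N2(prim v2 [-])
[9] propose(0,'z') → ∅
[10] deliver 0→1 → ∅
[11] deliver 1→0 → ∅
[12] deliver 1→0 → ∅
[13] timeout(0) → N0(back v1 [-])
[14] recover(1) → N1(prim v1 [-])
[15] crash(2) → N2(✗prim v2 [-])
[16] propose(0,'p') → ∅
[17] deliver 0→2 → ∅
[18] deliver 2→0 → ∅
[19] deliver 0→3 → ∅
[20] deliver 3→0 → ∅
[21] deliver 0→4 → ∅
[22] deliver 4→0 → ∅

1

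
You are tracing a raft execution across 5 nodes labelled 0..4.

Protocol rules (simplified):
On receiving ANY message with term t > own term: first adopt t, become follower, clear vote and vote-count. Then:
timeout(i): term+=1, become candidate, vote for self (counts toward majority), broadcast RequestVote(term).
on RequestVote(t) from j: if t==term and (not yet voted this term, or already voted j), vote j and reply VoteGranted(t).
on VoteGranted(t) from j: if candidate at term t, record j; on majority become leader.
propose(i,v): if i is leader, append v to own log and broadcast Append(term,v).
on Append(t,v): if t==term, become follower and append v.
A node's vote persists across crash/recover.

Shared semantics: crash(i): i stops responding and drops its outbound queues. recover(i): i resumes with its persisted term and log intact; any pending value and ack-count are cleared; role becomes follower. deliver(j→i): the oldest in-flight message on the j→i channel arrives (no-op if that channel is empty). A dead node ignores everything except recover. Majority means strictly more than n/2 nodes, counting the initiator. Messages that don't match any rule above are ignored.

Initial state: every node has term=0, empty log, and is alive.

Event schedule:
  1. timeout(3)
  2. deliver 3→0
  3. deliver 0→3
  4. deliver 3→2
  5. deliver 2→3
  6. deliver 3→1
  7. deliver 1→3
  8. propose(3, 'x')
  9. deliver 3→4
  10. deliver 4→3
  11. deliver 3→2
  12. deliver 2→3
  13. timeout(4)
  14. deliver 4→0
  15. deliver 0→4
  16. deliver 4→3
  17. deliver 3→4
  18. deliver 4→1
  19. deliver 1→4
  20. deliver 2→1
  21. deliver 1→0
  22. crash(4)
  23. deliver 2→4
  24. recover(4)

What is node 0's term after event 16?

2

step 1 timeout(3): 3={cand,t=1,log=-}
step 2 deliver 3→0: 0={foll,t=1,log=-}
step 3 deliver 0→3: —
step 4 deliver 3→2: 2={foll,t=1,log=-}
step 5 deliver 2→3: 3={lead,t=1,log=-}
step 6 deliver 3→1: 1={foll,t=1,log=-}
step 7 deliver 1→3: —
step 8 propose(3,'x'): 3={lead,t=1,log=x}
step 9 deliver 3→4: 4={foll,t=1,log=-}
step 10 deliver 4→3: —
step 11 deliver 3→2: 2={foll,t=1,log=x}
step 12 deliver 2→3: —
step 13 timeout(4): 4={cand,t=2,log=-}
step 14 deliver 4→0: 0={foll,t=2,log=-}
step 15 deliver 0→4: —
step 16 deliver 4→3: 3={foll,t=2,log=x}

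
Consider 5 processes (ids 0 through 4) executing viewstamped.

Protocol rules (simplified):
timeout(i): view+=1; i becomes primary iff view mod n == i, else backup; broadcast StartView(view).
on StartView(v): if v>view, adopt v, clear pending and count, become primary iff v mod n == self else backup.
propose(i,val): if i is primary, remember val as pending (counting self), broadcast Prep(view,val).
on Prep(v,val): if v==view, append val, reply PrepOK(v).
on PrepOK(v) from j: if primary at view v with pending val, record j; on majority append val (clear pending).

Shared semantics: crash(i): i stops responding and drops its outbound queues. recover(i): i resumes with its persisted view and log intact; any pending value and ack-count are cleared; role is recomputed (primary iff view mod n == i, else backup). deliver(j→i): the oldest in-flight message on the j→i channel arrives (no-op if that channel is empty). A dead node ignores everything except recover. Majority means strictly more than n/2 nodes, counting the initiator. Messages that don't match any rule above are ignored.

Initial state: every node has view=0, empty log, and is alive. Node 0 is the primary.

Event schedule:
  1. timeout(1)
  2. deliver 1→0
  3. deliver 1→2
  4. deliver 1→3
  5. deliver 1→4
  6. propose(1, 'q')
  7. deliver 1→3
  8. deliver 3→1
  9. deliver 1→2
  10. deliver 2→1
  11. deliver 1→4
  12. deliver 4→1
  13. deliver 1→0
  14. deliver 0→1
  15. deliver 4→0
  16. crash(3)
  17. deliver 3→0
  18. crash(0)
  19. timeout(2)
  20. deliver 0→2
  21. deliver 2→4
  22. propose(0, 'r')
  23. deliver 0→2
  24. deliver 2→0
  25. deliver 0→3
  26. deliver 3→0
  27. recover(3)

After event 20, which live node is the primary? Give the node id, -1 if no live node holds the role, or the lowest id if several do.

step 1 timeout(1): 1={prim,v=1,log=-}
step 2 deliver 1→0: 0={back,v=1,log=-}
step 3 deliver 1→2: 2={back,v=1,log=-}
step 4 deliver 1→3: 3={back,v=1,log=-}
step 5 deliver 1→4: 4={back,v=1,log=-}
step 6 propose(1,'q'): —
step 7 deliver 1→3: 3={back,v=1,log=q}
step 8 deliver 3→1: —
step 9 deliver 1→2: 2={back,v=1,log=q}
step 10 deliver 2→1: 1={prim,v=1,log=q}
step 11 deliver 1→4: 4={back,v=1,log=q}
step 12 deliver 4→1: —
step 13 deliver 1→0: 0={back,v=1,log=q}
step 14 deliver 0→1: —
step 15 deliver 4→0: —
step 16 crash(3): 3={✗back,v=1,log=q}
step 17 deliver 3→0: —
step 18 crash(0): 0={✗back,v=1,log=q}
step 19 timeout(2): 2={prim,v=2,log=q}
step 20 deliver 0→2: —

1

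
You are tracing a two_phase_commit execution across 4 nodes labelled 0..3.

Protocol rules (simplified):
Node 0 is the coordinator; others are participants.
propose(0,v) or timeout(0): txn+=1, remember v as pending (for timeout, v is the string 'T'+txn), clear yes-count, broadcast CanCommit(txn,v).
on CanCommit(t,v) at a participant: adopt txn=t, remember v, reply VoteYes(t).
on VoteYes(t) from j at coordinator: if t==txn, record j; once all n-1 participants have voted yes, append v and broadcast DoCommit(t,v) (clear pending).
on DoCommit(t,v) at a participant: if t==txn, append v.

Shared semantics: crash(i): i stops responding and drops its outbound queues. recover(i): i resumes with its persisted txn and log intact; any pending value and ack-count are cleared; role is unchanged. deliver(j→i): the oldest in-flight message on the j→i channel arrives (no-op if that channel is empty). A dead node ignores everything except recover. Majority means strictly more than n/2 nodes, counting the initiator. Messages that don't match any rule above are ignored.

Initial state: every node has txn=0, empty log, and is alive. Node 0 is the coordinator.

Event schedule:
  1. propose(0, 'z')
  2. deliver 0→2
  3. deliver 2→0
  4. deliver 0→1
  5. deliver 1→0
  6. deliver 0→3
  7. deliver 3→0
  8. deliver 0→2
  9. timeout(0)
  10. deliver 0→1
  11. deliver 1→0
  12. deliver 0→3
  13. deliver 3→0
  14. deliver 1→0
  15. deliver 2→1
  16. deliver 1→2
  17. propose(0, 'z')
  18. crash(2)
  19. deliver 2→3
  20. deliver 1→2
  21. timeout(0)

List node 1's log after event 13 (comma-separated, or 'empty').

after 1 — propose(0,'z'): n0:coor/t1/[-]
after 2 — deliver 0→2: n2:part/t1/[-]
after 3 — deliver 2→0: ·
after 4 — deliver 0→1: n1:part/t1/[-]
after 5 — deliver 1→0: ·
after 6 — deliver 0→3: n3:part/t1/[-]
after 7 — deliver 3→0: n0:coor/t1/[z]
after 8 — deliver 0→2: n2:part/t1/[z]
after 9 — timeout(0): n0:coor/t2/[z]
after 10 — deliver 0→1: n1:part/t1/[z]
after 11 — deliver 1→0: ·
after 12 — deliver 0→3: n3:part/t1/[z]
after 13 — deliver 3→0: ·

z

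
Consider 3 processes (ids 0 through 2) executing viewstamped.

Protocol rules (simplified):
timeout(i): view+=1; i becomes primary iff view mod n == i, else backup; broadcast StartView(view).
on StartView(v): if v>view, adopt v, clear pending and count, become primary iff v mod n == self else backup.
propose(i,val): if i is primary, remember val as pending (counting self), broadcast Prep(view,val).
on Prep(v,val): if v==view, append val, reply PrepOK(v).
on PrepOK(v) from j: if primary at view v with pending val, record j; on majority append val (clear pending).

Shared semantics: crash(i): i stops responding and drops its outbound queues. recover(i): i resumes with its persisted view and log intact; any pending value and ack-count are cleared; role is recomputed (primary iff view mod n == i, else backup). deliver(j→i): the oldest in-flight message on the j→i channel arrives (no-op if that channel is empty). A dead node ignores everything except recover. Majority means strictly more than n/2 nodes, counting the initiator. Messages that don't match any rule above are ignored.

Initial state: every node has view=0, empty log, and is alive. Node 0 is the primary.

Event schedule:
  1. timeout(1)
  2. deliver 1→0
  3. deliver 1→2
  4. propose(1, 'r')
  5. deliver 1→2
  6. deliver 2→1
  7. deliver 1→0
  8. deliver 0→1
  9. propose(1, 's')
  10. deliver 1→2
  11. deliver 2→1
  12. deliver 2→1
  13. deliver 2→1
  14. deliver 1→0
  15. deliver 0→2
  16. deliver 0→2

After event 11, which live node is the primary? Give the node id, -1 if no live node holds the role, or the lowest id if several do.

after 1 — timeout(1): n1:prim/v1/[-]
after 2 — deliver 1→0: n0:back/v1/[-]
after 3 — deliver 1→2: n2:back/v1/[-]
after 4 — propose(1,'r'): ·
after 5 — deliver 1→2: n2:back/v1/[r]
after 6 — deliver 2→1: n1:prim/v1/[r]
after 7 — deliver 1→0: n0:back/v1/[r]
after 8 — deliver 0→1: ·
after 9 — propose(1,'s'): ·
after 10 — deliver 1→2: n2:back/v1/[r,s]
after 11 — deliver 2→1: n1:prim/v1/[r,s]

1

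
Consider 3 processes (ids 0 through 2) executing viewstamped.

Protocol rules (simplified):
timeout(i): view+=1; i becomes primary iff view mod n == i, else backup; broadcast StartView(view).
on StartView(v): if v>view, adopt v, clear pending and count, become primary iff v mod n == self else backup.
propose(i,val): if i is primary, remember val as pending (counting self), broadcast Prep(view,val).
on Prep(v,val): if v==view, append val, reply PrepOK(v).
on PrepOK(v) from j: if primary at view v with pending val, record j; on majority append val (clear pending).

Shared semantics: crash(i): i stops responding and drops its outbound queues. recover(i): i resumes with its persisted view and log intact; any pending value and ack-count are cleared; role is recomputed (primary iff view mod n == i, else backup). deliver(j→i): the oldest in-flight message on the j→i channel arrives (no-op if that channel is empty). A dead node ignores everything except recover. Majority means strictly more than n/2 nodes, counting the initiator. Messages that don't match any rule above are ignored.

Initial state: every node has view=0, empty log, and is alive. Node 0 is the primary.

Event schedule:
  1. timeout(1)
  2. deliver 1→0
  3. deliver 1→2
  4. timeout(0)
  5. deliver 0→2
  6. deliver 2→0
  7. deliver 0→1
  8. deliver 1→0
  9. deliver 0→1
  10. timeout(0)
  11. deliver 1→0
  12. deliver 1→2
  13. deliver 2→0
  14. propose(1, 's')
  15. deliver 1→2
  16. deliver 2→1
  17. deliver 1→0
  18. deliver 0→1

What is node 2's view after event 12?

2

step 1 timeout(1): 1={prim,v=1,log=-}
step 2 deliver 1→0: 0={back,v=1,log=-}
step 3 deliver 1→2: 2={back,v=1,log=-}
step 4 timeout(0): 0={back,v=2,log=-}
step 5 deliver 0→2: 2={prim,v=2,log=-}
step 6 deliver 2→0: —
step 7 deliver 0→1: 1={back,v=2,log=-}
step 8 deliver 1→0: —
step 9 deliver 0→1: —
step 10 timeout(0): 0={prim,v=3,log=-}
step 11 deliver 1→0: —
step 12 deliver 1→2: —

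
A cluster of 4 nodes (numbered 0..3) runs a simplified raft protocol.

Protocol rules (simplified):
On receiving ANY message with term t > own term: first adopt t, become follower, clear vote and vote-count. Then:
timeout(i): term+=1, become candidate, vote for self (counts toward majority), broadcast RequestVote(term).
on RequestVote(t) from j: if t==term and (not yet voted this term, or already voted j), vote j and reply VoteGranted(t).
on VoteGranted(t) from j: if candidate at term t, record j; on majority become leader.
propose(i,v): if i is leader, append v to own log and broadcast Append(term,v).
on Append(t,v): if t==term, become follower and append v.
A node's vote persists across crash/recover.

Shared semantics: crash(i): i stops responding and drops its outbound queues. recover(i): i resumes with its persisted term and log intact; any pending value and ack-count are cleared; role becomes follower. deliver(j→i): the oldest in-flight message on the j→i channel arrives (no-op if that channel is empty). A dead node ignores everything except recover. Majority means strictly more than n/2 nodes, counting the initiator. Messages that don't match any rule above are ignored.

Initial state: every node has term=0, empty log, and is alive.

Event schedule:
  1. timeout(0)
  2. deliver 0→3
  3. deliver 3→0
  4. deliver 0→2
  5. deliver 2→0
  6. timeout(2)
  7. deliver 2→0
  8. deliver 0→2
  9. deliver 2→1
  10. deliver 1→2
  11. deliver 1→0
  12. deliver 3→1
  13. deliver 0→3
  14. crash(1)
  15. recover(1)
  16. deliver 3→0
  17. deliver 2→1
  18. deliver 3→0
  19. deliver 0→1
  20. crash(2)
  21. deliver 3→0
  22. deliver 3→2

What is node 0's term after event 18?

e1 timeout(0): 0[cand,t=1,-]
e2 deliver 0→3: 3[foll,t=1,-]
e3 deliver 3→0: ·
e4 deliver 0→2: 2[foll,t=1,-]
e5 deliver 2→0: 0[lead,t=1,-]
e6 timeout(2): 2[cand,t=2,-]
e7 deliver 2→0: 0[foll,t=2,-]
e8 deliver 0→2: ·
e9 deliver 2→1: 1[foll,t=2,-]
e10 deliver 1→2: 2[lead,t=2,-]
e11 deliver 1→0: ·
e12 deliver 3→1: ·
e13 deliver 0→3: ·
e14 crash(1): 1[✗foll,t=2,-]
e15 recover(1): 1[foll,t=2,-]
e16 deliver 3→0: ·
e17 deliver 2→1: ·
e18 deliver 3→0: ·

2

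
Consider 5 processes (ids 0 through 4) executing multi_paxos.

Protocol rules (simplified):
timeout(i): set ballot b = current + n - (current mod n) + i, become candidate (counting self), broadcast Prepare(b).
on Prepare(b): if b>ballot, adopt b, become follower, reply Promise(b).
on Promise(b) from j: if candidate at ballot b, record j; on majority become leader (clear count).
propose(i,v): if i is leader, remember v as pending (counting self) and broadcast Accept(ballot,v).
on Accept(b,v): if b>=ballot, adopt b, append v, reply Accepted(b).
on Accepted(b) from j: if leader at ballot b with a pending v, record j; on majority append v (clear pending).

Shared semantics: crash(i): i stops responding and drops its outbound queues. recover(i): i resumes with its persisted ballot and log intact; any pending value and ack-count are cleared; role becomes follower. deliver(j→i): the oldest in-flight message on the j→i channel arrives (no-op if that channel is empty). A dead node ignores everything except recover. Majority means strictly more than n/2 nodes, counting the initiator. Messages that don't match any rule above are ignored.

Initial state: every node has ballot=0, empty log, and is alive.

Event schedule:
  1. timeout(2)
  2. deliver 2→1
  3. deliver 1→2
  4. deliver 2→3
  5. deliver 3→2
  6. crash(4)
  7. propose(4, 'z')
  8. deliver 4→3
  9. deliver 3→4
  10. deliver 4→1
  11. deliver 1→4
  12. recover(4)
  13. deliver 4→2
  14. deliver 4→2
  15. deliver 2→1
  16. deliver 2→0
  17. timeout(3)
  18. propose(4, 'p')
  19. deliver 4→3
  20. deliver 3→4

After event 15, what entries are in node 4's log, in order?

e1 timeout(2): 2[cand,b=7,-]
e2 deliver 2→1: 1[foll,b=7,-]
e3 deliver 1→2: ·
e4 deliver 2→3: 3[foll,b=7,-]
e5 deliver 3→2: 2[lead,b=7,-]
e6 crash(4): 4[✗foll,b=0,-]
e7 propose(4,'z'): ·
e8 deliver 4→3: ·
e9 deliver 3→4: ·
e10 deliver 4→1: ·
e11 deliver 1→4: ·
e12 recover(4): 4[foll,b=0,-]
e13 deliver 4→2: ·
e14 deliver 4→2: ·
e15 deliver 2→1: ·

empty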